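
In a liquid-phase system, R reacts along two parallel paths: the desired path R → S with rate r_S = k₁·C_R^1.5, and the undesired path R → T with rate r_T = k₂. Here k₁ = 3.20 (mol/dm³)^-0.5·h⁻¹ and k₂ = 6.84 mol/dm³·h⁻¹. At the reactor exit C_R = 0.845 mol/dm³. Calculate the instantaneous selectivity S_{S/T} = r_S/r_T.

0.363

S_{S/T} = r_S/r_T = (k₁·C_R^1.5)/(k₂) = (k₁/k₂)·C_R^1.5.
= (3.20×0.8450^1.5) / (6.84) = 2.486/6.840 = 0.363.
Since the desired path is higher order in R, keeping C_R high (PFR or concentrated feed) favours S.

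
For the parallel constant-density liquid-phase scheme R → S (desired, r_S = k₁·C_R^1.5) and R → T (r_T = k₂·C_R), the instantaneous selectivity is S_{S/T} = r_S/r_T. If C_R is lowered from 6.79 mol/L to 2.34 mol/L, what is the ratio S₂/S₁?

S_{S/T} = (k₁/k₂)·C_R^0.5, so S₂/S₁ = (C_{R,2}/C_{R,1})^0.5.
= (2.34/6.79)^0.5 = (0.3446)^0.5 = 0.587.

0.587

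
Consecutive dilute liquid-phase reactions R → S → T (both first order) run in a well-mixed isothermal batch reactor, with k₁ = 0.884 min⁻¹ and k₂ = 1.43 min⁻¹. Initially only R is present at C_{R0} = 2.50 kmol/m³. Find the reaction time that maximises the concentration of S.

0.881 min

Setting dC_S/dt = 0 gives t_opt = ln(k₂/k₁)/(k₂−k₁).
= ln(1.43/0.884)/(1.43−0.884) = ln(1.618)/0.5460 = 0.4810/0.5460 = 0.881 min.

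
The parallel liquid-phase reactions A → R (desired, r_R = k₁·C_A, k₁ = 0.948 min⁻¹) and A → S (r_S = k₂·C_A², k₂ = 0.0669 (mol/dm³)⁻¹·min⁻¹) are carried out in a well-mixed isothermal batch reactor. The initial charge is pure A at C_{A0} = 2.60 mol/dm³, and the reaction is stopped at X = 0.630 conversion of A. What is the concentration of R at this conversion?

1.46 mol/dm³

C_A = C_{A0}(1−X) = 0.9620 mol/dm³.
Along a PFR/batch, dC_R/dC_A = −r_R/(r_R+r_S) = −k₁/(k₁+k₂·C_A).
Integrating from C_{A0} to C_A: C_R = (0.948/0.0669)·ln[(0.948+0.0669·2.60)/(0.948+0.0669·0.962)] = 14.17·ln(1.122/1.012) = 1.456 mol/dm³.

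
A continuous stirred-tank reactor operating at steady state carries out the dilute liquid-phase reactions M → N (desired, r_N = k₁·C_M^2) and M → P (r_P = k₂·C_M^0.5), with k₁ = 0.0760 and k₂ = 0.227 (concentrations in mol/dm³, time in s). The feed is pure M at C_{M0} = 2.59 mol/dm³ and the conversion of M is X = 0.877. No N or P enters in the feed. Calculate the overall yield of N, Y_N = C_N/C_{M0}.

0.0498

Exit C_M = C_{M0}(1−X) = 2.59×0.123 = 0.3186 mol/dm³.
In a CSTR the entire volume is at exit conditions, so r_N = 0.0760×0.3186^2 = 0.007713 and r_P = 0.227×0.3186^0.5 = 0.1281.
Fraction of consumed M going to N: r_N/(r_N+r_P) = 0.05678.
C_N = 0.05678·C_{M0}·X = 0.05678×2.59×0.877 = 0.129 mol/dm³; Y_N = C_N/C_{M0} = 0.0498.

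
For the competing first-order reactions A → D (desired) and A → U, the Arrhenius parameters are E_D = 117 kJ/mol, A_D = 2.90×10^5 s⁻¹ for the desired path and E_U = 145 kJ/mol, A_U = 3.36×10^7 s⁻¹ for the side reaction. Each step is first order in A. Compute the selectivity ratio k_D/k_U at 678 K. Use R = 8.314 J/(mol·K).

k_D/k_U = (A_D/A_U)·exp[−(E_D−E_U)/(RT)] = (A_D/A_U)·exp[(E_U−E_D)/(RT)].
(E_U−E_D)/(RT) = (145−117)×10³/(8.314×678) = 28000/5637 = 4.967.
k_D/k_U = (2.90×10^5/3.36×10^7)·exp(4.967) = 0.008631 × 143.6 = 1.24.

1.24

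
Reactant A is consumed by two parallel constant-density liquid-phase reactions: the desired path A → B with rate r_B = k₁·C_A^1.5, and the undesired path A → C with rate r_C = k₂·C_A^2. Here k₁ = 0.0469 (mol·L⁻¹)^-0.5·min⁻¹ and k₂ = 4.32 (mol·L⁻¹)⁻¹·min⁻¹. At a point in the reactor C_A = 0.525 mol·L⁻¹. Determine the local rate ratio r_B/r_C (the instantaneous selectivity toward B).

S_{B/C} = r_B/r_C = (k₁·C_A^1.5)/(k₂·C_A^2) = (k₁/k₂)·C_A^-0.5.
= (0.0469×0.5250^1.5) / (4.32×0.5250^2) = 0.01784/1.191 = 0.0150.

0.0150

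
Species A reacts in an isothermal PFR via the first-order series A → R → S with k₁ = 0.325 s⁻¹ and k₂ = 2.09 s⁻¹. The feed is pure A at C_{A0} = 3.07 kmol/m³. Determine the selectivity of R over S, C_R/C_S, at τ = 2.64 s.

For first-order series with pure A initially, C_R(τ) = k₁C_{A0}/(k₂−k₁)·(e^(−k₁τ) − e^(−k₂τ)).
e^(−k₁τ) = e^(−0.325×2.64) = e^(−0.8580) = 0.4240; e^(−k₂τ) = e^(−5.518) = 0.004015.
C_R = 0.325×3.07/(2.09−0.325) × (0.4240−0.004015) = 0.5653×0.4200 = 0.2374 kmol/m³.
C_A = C_{A0}e^(−k₁τ) = 1.302 kmol/m³, so C_S = C_{A0}−C_A−C_R = 1.531 kmol/m³; C_R/C_S = 0.155.

0.155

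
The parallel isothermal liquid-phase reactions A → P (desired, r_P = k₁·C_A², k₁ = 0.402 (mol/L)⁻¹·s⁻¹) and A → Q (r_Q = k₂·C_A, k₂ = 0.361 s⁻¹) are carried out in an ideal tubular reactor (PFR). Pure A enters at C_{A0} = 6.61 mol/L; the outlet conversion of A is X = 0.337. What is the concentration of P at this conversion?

C_A = C_{A0}(1−X) = 4.382 mol/L.
Along a PFR/batch, dC_Q/dC_A = −r_Q/(r_P+r_Q) = −k₂/(k₂+k₁·C_A).
Integrating from C_{A0} to C_A: C_Q = (0.361/0.402)·ln[(0.361+0.402·6.61)/(0.361+0.402·4.38)] = 0.8980·ln(3.018/2.123) = 0.3161 mol/L.
Then C_P = (C_{A0}−C_A) − C_Q = 2.228 − 0.3161 = 1.912 mol/L.

1.91 mol/L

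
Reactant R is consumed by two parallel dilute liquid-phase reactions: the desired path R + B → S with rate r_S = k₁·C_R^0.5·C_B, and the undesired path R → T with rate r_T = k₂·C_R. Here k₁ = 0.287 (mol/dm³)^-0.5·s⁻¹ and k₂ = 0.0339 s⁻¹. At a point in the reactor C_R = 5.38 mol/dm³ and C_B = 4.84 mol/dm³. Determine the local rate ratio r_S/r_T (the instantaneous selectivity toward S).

S_{S/T} = r_S/r_T = (k₁·C_R^0.5·C_B)/(k₂·C_R) = (k₁/k₂)·C_R^-0.5·C_B.
= (0.287×5.380^0.5×4.840) / (0.0339×5.380) = 3.222/0.1824 = 17.7.

17.7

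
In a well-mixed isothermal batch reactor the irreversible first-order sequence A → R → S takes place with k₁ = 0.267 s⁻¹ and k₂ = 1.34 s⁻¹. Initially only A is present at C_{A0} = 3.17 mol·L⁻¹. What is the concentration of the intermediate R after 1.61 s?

The intermediate concentration in a first-order A→B→C sequence is C_R = k₁C_{A0}(e^(−k₁t) − e^(−k₂t))/(k₂−k₁).
e^(−k₁t) = e^(−0.267×1.61) = e^(−0.4299) = 0.6506; e^(−k₂t) = e^(−2.157) = 0.1156.
C_R = 0.267×3.17/(1.34−0.267) × (0.6506−0.1156) = 0.7888×0.5350 = 0.4220 mol·L⁻¹.

0.422 mol·L⁻¹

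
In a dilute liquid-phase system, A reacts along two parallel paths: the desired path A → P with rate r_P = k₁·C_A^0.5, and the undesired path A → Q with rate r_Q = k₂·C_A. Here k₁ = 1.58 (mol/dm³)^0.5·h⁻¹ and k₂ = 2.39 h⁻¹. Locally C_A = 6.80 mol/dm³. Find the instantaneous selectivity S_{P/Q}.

S_{P/Q} = r_P/r_Q = (k₁·C_A^0.5)/(k₂·C_A) = (k₁/k₂)·C_A^-0.5.
= (1.58×6.800^0.5) / (2.39×6.800) = 4.120/16.25 = 0.254.
The undesired path is higher order in A, so low C_A (CSTR or dilute feed) favours P.

0.254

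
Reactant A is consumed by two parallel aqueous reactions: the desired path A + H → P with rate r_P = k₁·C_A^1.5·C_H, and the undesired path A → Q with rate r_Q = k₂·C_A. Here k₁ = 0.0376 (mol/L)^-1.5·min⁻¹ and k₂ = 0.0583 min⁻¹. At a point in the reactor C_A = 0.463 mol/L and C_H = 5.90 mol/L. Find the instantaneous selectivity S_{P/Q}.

2.59

S_{P/Q} = r_P/r_Q = (k₁·C_A^1.5·C_H)/(k₂·C_A) = (k₁/k₂)·C_A^0.5·C_H.
= (0.0376×0.4630^1.5×5.900) / (0.0583×0.4630) = 0.06989/0.02699 = 2.59.
Since the desired path is higher order in A, keeping C_A high (PFR or concentrated feed) favours P.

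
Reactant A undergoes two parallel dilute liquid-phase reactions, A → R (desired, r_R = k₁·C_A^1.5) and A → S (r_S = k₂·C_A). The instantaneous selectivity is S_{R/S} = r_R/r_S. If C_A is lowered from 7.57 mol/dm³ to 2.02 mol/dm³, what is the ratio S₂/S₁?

0.517

S_{R/S} = (k₁/k₂)·C_A^0.5, so S₂/S₁ = (C_{A,2}/C_{A,1})^0.5.
= (2.02/7.57)^0.5 = (0.2668)^0.5 = 0.517.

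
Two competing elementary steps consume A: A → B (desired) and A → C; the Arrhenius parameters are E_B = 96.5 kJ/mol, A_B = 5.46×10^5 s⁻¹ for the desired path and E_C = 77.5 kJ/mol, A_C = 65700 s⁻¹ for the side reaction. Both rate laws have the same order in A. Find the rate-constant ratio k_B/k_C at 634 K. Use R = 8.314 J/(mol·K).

k_B/k_C = (A_B/A_C)·exp[−(E_B−E_C)/(RT)] = (A_B/A_C)·exp[(E_C−E_B)/(RT)].
(E_C−E_B)/(RT) = (77.5−96.5)×10³/(8.314×634) = -19000/5271 = -3.605.
k_B/k_C = (5.46×10^5/65700)·exp(-3.605) = 8.311 × 0.02720 = 0.226.

0.226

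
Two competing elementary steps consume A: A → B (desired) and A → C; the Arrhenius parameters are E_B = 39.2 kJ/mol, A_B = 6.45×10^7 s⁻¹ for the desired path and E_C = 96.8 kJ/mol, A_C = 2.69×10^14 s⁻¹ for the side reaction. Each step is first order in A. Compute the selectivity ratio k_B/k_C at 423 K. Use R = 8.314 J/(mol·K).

k_B/k_C = (A_B/A_C)·exp[−(E_B−E_C)/(RT)] = (A_B/A_C)·exp[(E_C−E_B)/(RT)].
(E_C−E_B)/(RT) = (96.8−39.2)×10³/(8.314×423) = 57600/3517 = 16.38.
k_B/k_C = (6.45×10^7/2.69×10^14)·exp(16.38) = 2.398×10^-7 × 1.297×10^7 = 3.11.

3.11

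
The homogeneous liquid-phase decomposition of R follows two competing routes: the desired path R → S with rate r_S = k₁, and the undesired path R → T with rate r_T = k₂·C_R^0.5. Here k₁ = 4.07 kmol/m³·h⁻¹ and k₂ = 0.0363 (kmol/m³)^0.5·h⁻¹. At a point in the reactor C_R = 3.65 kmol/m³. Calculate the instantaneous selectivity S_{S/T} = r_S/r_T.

S_{S/T} = r_S/r_T = (k₁)/(k₂·C_R^0.5) = (k₁/k₂)·C_R^-0.5.
= (4.07) / (0.0363×3.650^0.5) = 4.070/0.06935 = 58.7.

58.7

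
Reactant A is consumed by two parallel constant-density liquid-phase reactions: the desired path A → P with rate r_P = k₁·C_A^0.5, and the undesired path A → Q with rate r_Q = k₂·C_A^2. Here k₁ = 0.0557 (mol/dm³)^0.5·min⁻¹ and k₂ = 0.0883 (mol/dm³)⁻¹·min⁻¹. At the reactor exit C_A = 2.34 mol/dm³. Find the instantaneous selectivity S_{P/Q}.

0.176

S_{P/Q} = r_P/r_Q = (k₁·C_A^0.5)/(k₂·C_A^2) = (k₁/k₂)·C_A^-1.5.
= (0.0557×2.340^0.5) / (0.0883×2.340^2) = 0.08520/0.4835 = 0.176.
The undesired path is higher order in A, so low C_A (CSTR or dilute feed) favours P.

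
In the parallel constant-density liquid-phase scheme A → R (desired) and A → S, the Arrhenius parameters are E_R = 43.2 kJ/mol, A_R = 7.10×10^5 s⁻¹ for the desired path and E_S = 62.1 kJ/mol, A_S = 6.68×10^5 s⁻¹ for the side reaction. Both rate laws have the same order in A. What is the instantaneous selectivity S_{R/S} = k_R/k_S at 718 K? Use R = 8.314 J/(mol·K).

With equal orders, S_{R/S} = k_R/k_S = (A_R/A_S)·exp[(E_S−E_R)/(RT)].
(E_S−E_R)/(RT) = (62.1−43.2)×10³/(8.314×718) = 18900/5969 = 3.166.
k_R/k_S = (7.10×10^5/6.68×10^5)·exp(3.166) = 1.063 × 23.72 = 25.2.

25.2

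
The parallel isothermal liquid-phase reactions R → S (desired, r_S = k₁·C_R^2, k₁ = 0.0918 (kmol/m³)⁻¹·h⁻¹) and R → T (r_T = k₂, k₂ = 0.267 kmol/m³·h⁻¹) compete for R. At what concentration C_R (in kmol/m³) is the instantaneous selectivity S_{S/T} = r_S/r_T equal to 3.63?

S_{S/T} = (k₁/k₂)·C_R^2 ⇒ C_R = (S·k₂/k₁)^(0.5).
= (3.63×0.267/0.0918)^(0.5) = (10.56)^(0.5) = 3.25 kmol/m³.

3.25 kmol/m³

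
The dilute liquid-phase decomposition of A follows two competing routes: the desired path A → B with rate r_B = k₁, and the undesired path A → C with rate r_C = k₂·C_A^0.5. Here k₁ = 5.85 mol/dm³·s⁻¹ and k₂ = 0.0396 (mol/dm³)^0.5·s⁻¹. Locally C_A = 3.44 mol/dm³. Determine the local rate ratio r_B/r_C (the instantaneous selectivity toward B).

79.6

S_{B/C} = r_B/r_C = (k₁)/(k₂·C_A^0.5) = (k₁/k₂)·C_A^-0.5.
= (5.85) / (0.0396×3.440^0.5) = 5.850/0.07345 = 79.6.
The undesired path is higher order in A, so low C_A (CSTR or dilute feed) favours B.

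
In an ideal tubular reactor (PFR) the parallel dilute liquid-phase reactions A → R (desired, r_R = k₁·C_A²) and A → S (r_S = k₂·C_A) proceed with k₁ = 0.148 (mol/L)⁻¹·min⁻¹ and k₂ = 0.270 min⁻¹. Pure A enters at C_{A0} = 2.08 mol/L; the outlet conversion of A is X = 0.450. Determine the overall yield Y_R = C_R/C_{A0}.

C_A = C_{A0}(1−X) = 1.144 mol/L.
Along a PFR/batch, dC_S/dC_A = −r_S/(r_R+r_S) = −k₂/(k₂+k₁·C_A).
Integrating from C_{A0} to C_A: C_S = (0.270/0.148)·ln[(0.270+0.148·2.08)/(0.270+0.148·1.14)] = 1.824·ln(0.5778/0.4393) = 0.5000 mol/L.
Then C_R = (C_{A0}−C_A) − C_S = 0.9360 − 0.5000 = 0.4360 mol/L.
Y_R = C_R/C_{A0} = 0.4360/2.08 = 0.210.

0.210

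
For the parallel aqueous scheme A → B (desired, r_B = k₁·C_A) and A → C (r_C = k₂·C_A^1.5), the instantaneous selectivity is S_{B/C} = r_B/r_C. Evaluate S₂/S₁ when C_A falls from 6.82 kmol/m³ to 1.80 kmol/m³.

1.95

S_{B/C} = (k₁/k₂)·C_A^-0.5, so S₂/S₁ = (C_{A,2}/C_{A,1})^-0.5.
= (1.80/6.82)^(-0.5) = (0.2639)^(-0.5) = 1.95.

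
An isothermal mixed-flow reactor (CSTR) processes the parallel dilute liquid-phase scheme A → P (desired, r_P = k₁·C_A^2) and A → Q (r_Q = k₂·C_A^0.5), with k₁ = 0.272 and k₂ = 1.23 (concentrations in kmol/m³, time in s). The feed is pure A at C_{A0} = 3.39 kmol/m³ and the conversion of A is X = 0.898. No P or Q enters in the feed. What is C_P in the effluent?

0.131 kmol/m³

Exit C_A = C_{A0}(1−X) = 3.39×0.102 = 0.3458 kmol/m³.
Rates in a CSTR are evaluated at the outlet concentration: r_P = 0.272×0.3458^2 = 0.03252, r_Q = 1.23×0.3458^0.5 = 0.7233.
Fraction of consumed A going to P: r_P/(r_P+r_Q) = 0.04303.
C_P = 0.04303·C_{A0}·X = 0.04303×3.39×0.898 = 0.131 kmol/m³.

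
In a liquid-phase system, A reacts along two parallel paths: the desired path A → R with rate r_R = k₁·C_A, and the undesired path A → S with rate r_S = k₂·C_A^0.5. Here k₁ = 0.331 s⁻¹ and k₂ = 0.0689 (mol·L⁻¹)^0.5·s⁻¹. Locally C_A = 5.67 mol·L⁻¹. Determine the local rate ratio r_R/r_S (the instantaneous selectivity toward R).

S_{R/S} = r_R/r_S = (k₁·C_A)/(k₂·C_A^0.5) = (k₁/k₂)·C_A^0.5.
= (0.331×5.670) / (0.0689×5.670^0.5) = 1.877/0.1641 = 11.4.
Since the desired path is higher order in A, keeping C_A high (PFR or concentrated feed) favours R.

11.4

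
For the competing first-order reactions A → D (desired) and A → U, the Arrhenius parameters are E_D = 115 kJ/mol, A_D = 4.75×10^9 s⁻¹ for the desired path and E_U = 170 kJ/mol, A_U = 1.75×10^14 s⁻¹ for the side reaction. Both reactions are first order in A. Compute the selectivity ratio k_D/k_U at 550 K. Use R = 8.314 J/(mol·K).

4.54

k_D/k_U = (A_D/A_U)·exp[−(E_D−E_U)/(RT)] = (A_D/A_U)·exp[(E_U−E_D)/(RT)].
(E_U−E_D)/(RT) = (170−115)×10³/(8.314×550) = 55000/4573 = 12.03.
k_D/k_U = (4.75×10^9/1.75×10^14)·exp(12.03) = 2.714×10^-5 × 1.674×10^5 = 4.54.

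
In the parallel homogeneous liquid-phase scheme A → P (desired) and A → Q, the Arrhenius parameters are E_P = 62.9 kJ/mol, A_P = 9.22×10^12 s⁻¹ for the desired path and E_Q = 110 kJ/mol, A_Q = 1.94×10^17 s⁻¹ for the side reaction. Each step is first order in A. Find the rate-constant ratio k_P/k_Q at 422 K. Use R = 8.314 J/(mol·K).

32.1

Since both paths have the same order in A, the concentration cancels and S_{P/Q} = k_P/k_Q = (A_P/A_Q)·exp[(E_Q−E_P)/(RT)].
(E_Q−E_P)/(RT) = (110−62.9)×10³/(8.314×422) = 47100/3509 = 13.42.
k_P/k_Q = (9.22×10^12/1.94×10^17)·exp(13.42) = 4.753×10^-5 × 6.764×10^5 = 32.1.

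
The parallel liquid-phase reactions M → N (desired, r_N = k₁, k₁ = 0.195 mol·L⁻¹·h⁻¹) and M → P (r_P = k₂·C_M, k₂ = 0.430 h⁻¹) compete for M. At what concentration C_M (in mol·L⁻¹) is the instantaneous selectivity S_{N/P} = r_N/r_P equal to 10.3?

0.0440 mol·L⁻¹

S_{N/P} = (k₁/k₂)·C_M⁻¹ ⇒ C_M = (S·k₂/k₁)^(-1).
= (10.3×0.430/0.195)^(-1) = (22.71)^(-1) = 0.0440 mol·L⁻¹.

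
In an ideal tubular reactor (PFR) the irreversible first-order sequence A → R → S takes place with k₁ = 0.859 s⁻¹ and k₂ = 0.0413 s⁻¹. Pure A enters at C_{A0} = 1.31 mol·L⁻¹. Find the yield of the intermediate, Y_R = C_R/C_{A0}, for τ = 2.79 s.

0.841

The intermediate concentration in a first-order A→B→C sequence is C_R = k₁C_{A0}(e^(−k₁τ) − e^(−k₂τ))/(k₂−k₁).
e^(−k₁τ) = e^(−0.859×2.79) = e^(−2.397) = 0.09103; e^(−k₂τ) = e^(−0.1152) = 0.8912.
C_R = 0.859×1.31/(0.0413−0.859) × (0.09103−0.8912) = (-1.376)×(-0.8001) = 1.101 mol·L⁻¹.
Y_R = C_R/C_{A0} = 1.101/1.31 = 0.841.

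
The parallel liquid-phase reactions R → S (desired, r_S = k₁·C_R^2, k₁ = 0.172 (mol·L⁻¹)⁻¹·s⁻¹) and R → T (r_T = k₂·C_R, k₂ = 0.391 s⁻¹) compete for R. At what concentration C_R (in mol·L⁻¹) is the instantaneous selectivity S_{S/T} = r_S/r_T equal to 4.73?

10.8 mol·L⁻¹

S_{S/T} = (k₁/k₂)·C_R ⇒ C_R = S·k₂/k₁.
= 4.73×0.391/0.172 = 10.8 mol·L⁻¹.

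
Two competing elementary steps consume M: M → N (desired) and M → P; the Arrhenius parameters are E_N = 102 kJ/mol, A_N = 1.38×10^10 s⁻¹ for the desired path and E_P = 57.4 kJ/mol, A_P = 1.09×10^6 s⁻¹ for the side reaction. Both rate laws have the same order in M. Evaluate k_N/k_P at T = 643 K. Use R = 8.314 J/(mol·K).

3.01

k_N/k_P = (A_N/A_P)·exp[−(E_N−E_P)/(RT)] = (A_N/A_P)·exp[(E_P−E_N)/(RT)].
(E_P−E_N)/(RT) = (57.4−102)×10³/(8.314×643) = -44600/5346 = -8.343.
k_N/k_P = (1.38×10^10/1.09×10^6)·exp(-8.343) = 12661 × 2.381×10^-4 = 3.01.
Since E_N > E_P, raising the temperature improves selectivity toward N.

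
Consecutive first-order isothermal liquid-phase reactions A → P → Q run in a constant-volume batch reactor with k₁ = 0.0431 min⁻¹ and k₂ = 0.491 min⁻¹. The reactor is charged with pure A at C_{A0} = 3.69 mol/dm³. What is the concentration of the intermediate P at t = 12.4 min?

0.207 mol/dm³

Solving the coupled first-order balances gives C_P(t) = [k₁/(k₂−k₁)]·C_{A0}·(e^(−k₁t) − e^(−k₂t)).
e^(−k₁t) = e^(−0.0431×12.4) = e^(−0.5344) = 0.5860; e^(−k₂t) = e^(−6.088) = 0.002269.
C_P = 0.0431×3.69/(0.491−0.0431) × (0.5860−0.002269) = 0.3551×0.5837 = 0.2073 mol/dm³.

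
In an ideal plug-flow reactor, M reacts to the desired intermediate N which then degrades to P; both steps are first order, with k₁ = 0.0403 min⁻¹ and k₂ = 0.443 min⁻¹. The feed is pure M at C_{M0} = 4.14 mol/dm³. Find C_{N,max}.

0.296 mol/dm³

At the optimum, C_{N,max}/C_{M0} = (k₁/k₂)^[k₂/(k₂−k₁)].
= (0.0403/0.443)^(0.443/(0.443−0.0403)) = (0.09097)^(1.100) = 0.07157.
C_{N,max} = 0.07157×4.14 = 0.296 mol/dm³.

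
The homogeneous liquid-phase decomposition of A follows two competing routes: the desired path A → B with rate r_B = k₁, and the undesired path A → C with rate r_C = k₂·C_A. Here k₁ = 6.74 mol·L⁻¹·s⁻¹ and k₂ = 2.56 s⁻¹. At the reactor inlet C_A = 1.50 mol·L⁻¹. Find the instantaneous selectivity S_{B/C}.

1.76

S_{B/C} = r_B/r_C = (k₁)/(k₂·C_A) = (k₁/k₂)·C_A⁻¹.
= (6.74) / (2.56×1.500) = 6.740/3.840 = 1.76.
The undesired path is higher order in A, so low C_A (CSTR or dilute feed) favours B.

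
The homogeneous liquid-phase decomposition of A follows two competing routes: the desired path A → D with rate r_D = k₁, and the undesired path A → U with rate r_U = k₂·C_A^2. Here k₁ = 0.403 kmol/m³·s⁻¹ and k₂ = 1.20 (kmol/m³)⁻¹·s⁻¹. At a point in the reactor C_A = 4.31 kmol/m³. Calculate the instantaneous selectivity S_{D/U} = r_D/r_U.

0.0181

S_{D/U} = r_D/r_U = (k₁)/(k₂·C_A^2) = (k₁/k₂)·C_A^-2.
= (0.403) / (1.20×4.310^2) = 0.4030/22.29 = 0.0181.
The undesired path is higher order in A, so low C_A (CSTR or dilute feed) favours D.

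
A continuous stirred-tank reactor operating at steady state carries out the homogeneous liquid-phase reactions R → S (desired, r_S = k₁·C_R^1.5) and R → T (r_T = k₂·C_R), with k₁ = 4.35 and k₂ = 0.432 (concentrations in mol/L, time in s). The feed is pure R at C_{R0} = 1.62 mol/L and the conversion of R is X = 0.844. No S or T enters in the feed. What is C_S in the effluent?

Exit C_R = C_{R0}(1−X) = 1.62×0.156 = 0.2527 mol/L.
Rates in a CSTR are evaluated at the outlet concentration: r_S = 4.35×0.2527^1.5 = 0.5526, r_T = 0.432×0.2527 = 0.1092.
Fraction of consumed R going to S: r_S/(r_S+r_T) = 0.8350.
C_S = 0.8350·C_{R0}·X = 0.8350×1.62×0.844 = 1.14 mol/L.

1.14 mol/L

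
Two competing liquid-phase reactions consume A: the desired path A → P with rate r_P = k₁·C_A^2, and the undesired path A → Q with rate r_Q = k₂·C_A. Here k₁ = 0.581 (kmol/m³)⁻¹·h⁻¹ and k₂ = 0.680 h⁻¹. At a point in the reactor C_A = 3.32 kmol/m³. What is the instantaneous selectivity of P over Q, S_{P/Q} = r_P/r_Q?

S_{P/Q} = r_P/r_Q = (k₁·C_A^2)/(k₂·C_A) = (k₁/k₂)·C_A.
= (0.581×3.320^2) / (0.680×3.320) = 6.404/2.258 = 2.84.
Since the desired path is higher order in A, keeping C_A high (PFR or concentrated feed) favours P.

2.84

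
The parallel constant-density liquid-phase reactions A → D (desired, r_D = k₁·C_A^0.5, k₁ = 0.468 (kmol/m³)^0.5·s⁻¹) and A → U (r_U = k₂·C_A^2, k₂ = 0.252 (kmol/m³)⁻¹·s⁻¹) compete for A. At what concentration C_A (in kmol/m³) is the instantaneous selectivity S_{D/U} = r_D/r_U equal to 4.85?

S_{D/U} = (k₁/k₂)·C_A^-1.5 ⇒ C_A = (S·k₂/k₁)^(1/(-1.5)).
= (4.85×0.252/0.468)^(-0.6667) = (2.612)^(-0.6667) = 0.527 kmol/m³.

0.527 kmol/m³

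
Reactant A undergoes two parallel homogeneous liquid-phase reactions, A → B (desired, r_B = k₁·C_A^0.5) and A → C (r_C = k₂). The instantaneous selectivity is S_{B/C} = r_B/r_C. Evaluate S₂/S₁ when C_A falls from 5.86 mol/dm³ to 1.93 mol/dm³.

S_{B/C} = (k₁/k₂)·C_A^0.5, so S₂/S₁ = (C_{A,2}/C_{A,1})^0.5.
= (1.93/5.86)^0.5 = (0.3294)^0.5 = 0.574.

0.574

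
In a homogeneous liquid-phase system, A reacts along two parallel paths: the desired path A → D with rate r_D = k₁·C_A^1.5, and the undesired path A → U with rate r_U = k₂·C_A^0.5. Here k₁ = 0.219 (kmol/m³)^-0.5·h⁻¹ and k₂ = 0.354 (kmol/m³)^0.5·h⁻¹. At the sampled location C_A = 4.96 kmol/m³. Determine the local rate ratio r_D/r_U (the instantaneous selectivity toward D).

3.07

S_{D/U} = r_D/r_U = (k₁·C_A^1.5)/(k₂·C_A^0.5) = (k₁/k₂)·C_A.
= (0.219×4.960^1.5) / (0.354×4.960^0.5) = 2.419/0.7884 = 3.07.
Since the desired path is higher order in A, keeping C_A high (PFR or concentrated feed) favours D.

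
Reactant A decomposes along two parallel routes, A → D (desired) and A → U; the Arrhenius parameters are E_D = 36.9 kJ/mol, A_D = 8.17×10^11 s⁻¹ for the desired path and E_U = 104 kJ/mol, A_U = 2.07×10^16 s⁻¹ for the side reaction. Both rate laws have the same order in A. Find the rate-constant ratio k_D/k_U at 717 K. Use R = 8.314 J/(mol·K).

3.05

k_D/k_U = (A_D/A_U)·exp[−(E_D−E_U)/(RT)] = (A_D/A_U)·exp[(E_U−E_D)/(RT)].
(E_U−E_D)/(RT) = (104−36.9)×10³/(8.314×717) = 67100/5961 = 11.26.
k_D/k_U = (8.17×10^11/2.07×10^16)·exp(11.26) = 3.947×10^-5 × 77361 = 3.05.
Since E_D < E_U, lowering the temperature improves selectivity toward D.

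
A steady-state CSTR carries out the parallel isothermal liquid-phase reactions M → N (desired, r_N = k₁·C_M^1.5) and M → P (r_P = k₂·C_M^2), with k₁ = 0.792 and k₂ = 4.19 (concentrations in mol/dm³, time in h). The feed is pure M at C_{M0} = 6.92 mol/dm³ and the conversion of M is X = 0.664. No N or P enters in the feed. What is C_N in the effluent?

0.507 mol/dm³

Exit C_M = C_{M0}(1−X) = 6.92×0.336 = 2.325 mol/dm³.
A CSTR operates uniformly at the exit composition, giving r_N = 2.808 and r_P = 22.65 (each k·C_M^n at C_M = 2.325).
Fraction of consumed M going to N: r_N/(r_N+r_P) = 0.1103.
C_N = 0.1103·C_{M0}·X = 0.1103×6.92×0.664 = 0.507 mol/dm³.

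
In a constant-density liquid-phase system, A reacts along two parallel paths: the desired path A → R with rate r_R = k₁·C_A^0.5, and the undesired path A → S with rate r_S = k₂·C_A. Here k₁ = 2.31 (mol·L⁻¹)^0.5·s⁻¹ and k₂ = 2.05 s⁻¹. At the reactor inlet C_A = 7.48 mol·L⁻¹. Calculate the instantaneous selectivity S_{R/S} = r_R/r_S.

S_{R/S} = r_R/r_S = (k₁·C_A^0.5)/(k₂·C_A) = (k₁/k₂)·C_A^-0.5.
= (2.31×7.480^0.5) / (2.05×7.480) = 6.318/15.33 = 0.412.
The undesired path is higher order in A, so low C_A (CSTR or dilute feed) favours R.

0.412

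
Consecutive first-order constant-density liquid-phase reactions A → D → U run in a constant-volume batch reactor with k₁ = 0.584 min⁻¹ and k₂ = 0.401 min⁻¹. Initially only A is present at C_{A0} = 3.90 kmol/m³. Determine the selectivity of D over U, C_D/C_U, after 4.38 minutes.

0.491

Solving the coupled first-order balances gives C_D(t) = [k₁/(k₂−k₁)]·C_{A0}·(e^(−k₁t) − e^(−k₂t)).
e^(−k₁t) = e^(−0.584×4.38) = e^(−2.558) = 0.07747; e^(−k₂t) = e^(−1.756) = 0.1727.
C_D = 0.584×3.90/(0.401−0.584) × (0.07747−0.1727) = (-12.45)×(-0.09520) = 1.185 kmol/m³.
C_A = C_{A0}e^(−k₁t) = 0.3021 kmol/m³, so C_U = C_{A0}−C_A−C_D = 2.413 kmol/m³; C_D/C_U = 0.491.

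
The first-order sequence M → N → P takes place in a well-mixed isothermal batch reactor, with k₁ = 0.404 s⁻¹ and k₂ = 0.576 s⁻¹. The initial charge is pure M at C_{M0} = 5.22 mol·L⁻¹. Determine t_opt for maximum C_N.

2.06 s

The intermediate peaks when r₁ = r₂, i.e. k₁e^(−k₁t) = k₂e^(−k₂t), giving t_opt = ln(k₂/k₁)/(k₂−k₁).
= ln(0.576/0.404)/(0.576−0.404) = ln(1.426)/0.1720 = 0.3547/0.1720 = 2.06 s.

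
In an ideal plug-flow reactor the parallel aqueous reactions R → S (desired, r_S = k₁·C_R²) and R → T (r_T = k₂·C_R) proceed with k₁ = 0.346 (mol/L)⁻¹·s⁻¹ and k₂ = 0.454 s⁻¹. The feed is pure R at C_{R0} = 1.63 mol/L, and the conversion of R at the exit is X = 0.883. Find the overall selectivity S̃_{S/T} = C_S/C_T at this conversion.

C_R = C_{R0}(1−X) = 0.1907 mol/L.
Along a PFR/batch, dC_T/dC_R = −r_T/(r_S+r_T) = −k₂/(k₂+k₁·C_R).
Integrating from C_{R0} to C_R: C_T = (0.454/0.346)·ln[(0.454+0.346·1.63)/(0.454+0.346·0.191)] = 1.312·ln(1.018/0.5200) = 0.8815 mol/L.
Then C_S = (C_{R0}−C_R) − C_T = 1.439 − 0.8815 = 0.5578 mol/L.
S̃_{S/T} = C_S/C_T = 0.5578/0.8815 = 0.633.

0.633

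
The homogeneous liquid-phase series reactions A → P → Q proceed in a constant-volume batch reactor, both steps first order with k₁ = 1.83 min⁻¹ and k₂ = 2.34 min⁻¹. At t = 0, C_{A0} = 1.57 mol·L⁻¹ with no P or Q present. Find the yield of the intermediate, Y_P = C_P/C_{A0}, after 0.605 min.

The intermediate concentration in a first-order A→B→C sequence is C_P = k₁C_{A0}(e^(−k₁t) − e^(−k₂t))/(k₂−k₁).
e^(−k₁t) = e^(−1.83×0.605) = e^(−1.107) = 0.3305; e^(−k₂t) = e^(−1.416) = 0.2428.
C_P = 1.83×1.57/(2.34−1.83) × (0.3305−0.2428) = 5.634×0.08774 = 0.4943 mol·L⁻¹.
Y_P = C_P/C_{A0} = 0.4943/1.57 = 0.315.

0.315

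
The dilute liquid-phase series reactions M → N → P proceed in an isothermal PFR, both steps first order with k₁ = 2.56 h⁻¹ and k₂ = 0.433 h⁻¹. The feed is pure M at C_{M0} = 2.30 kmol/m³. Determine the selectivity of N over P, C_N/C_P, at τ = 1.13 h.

2.45

For first-order series with pure M initially, C_N(τ) = k₁C_{M0}/(k₂−k₁)·(e^(−k₁τ) − e^(−k₂τ)).
e^(−k₁τ) = e^(−2.56×1.13) = e^(−2.893) = 0.05542; e^(−k₂τ) = e^(−0.4893) = 0.6131.
C_N = 2.56×2.30/(0.433−2.56) × (0.05542−0.6131) = (-2.768)×(-0.5576) = 1.544 kmol/m³.
C_M = C_{M0}e^(−k₁τ) = 0.1275 kmol/m³, so C_P = C_{M0}−C_M−C_N = 0.6289 kmol/m³; C_N/C_P = 2.45.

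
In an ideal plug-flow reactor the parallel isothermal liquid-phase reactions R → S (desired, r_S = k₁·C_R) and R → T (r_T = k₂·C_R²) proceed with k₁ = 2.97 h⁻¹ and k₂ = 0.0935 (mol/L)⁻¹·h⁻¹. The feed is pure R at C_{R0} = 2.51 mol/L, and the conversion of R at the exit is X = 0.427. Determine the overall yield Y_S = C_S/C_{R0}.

C_R = C_{R0}(1−X) = 1.438 mol/L.
Along a PFR/batch, dC_S/dC_R = −r_S/(r_S+r_T) = −k₁/(k₁+k₂·C_R).
Integrating from C_{R0} to C_R: C_S = (2.97/0.0935)·ln[(2.97+0.0935·2.51)/(2.97+0.0935·1.44)] = 31.76·ln(3.205/3.104) = 1.009 mol/L.
Y_S = C_S/C_{R0} = 1.009/2.51 = 0.402.

0.402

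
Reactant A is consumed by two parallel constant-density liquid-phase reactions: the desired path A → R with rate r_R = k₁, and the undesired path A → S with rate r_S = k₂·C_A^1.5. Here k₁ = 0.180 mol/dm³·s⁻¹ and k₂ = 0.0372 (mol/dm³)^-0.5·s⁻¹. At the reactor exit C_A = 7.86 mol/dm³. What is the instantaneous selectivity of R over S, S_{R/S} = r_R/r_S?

0.220

S_{R/S} = r_R/r_S = (k₁)/(k₂·C_A^1.5) = (k₁/k₂)·C_A^-1.5.
= (0.180) / (0.0372×7.860^1.5) = 0.1800/0.8197 = 0.220.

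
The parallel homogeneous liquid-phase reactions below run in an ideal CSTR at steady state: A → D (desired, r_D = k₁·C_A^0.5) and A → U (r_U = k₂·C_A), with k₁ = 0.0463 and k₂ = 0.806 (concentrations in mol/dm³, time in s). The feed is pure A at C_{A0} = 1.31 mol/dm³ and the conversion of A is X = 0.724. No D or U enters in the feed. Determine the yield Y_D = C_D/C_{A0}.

0.0631

Exit C_A = C_{A0}(1−X) = 1.31×0.276 = 0.3616 mol/dm³.
In a CSTR the entire volume is at exit conditions, so r_D = 0.0463×0.3616^0.5 = 0.02784 and r_U = 0.806×0.3616 = 0.2914.
Fraction of consumed A going to D: r_D/(r_D+r_U) = 0.08720.
C_D = 0.08720·C_{A0}·X = 0.08720×1.31×0.724 = 0.0827 mol/dm³; Y_D = C_D/C_{A0} = 0.0631.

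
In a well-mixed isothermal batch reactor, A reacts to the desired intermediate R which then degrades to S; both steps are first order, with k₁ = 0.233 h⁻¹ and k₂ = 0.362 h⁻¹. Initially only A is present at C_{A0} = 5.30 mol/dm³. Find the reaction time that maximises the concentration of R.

Setting dC_R/dt = 0 gives t_opt = ln(k₂/k₁)/(k₂−k₁).
= ln(0.362/0.233)/(0.362−0.233) = ln(1.554)/0.1290 = 0.4406/0.1290 = 3.42 h.

3.42 h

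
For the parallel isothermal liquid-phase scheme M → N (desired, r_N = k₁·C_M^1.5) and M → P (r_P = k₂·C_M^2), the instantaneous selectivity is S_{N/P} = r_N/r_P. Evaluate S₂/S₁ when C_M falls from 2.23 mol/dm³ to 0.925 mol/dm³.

S_{N/P} = (k₁/k₂)·C_M^-0.5, so S₂/S₁ = (C_{M,2}/C_{M,1})^-0.5.
= (0.925/2.23)^(-0.5) = (0.4148)^(-0.5) = 1.55.

1.55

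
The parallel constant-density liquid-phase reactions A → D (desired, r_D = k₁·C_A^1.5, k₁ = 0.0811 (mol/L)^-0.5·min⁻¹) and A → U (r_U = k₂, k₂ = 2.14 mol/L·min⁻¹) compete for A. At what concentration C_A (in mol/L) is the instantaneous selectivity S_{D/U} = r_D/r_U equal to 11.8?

45.9 mol/L

S_{D/U} = (k₁/k₂)·C_A^1.5 ⇒ C_A = (S·k₂/k₁)^(1/1.5).
= (11.8×2.14/0.0811)^(0.6667) = (311.4)^(0.6667) = 45.9 mol/L.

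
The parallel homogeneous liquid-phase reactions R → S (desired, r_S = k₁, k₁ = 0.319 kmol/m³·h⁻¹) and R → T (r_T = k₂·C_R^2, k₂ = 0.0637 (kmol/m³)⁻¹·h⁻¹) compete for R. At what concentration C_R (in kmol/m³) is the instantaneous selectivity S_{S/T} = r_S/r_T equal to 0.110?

S_{S/T} = (k₁/k₂)·C_R^-2 ⇒ C_R = (S·k₂/k₁)^(-0.5).
= (0.110×0.0637/0.319)^(-0.5) = (0.02197)^(-0.5) = 6.75 kmol/m³.

6.75 kmol/m³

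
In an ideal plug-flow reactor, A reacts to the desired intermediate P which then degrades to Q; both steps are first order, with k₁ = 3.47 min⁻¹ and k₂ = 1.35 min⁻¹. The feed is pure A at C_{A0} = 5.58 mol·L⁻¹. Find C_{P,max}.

3.06 mol·L⁻¹

For a first-order series the maximum intermediate yield is C_{P,max}/C_{A0} = (k₁/k₂)^[k₂/(k₂−k₁)].
= (3.47/1.35)^(1.35/(1.35−3.47)) = (2.570)^(-0.6368) = 0.5482.
C_{P,max} = 0.5482×5.58 = 3.06 mol·L⁻¹.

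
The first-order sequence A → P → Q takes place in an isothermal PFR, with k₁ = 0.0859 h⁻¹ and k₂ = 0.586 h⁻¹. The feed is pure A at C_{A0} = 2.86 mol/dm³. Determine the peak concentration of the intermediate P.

Evaluating C_P at τ_opt = ln(k₂/k₁)/(k₂−k₁) gives C_{P,max}/C_{A0} = (k₁/k₂)^[k₂/(k₂−k₁)].
= (0.0859/0.586)^(0.586/(0.586−0.0859)) = (0.1466)^(1.172) = 0.1054.
C_{P,max} = 0.1054×2.86 = 0.301 mol/dm³.

0.301 mol/dm³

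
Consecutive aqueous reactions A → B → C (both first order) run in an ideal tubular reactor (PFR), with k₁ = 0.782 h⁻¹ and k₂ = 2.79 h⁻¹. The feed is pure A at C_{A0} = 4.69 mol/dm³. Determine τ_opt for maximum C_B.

Setting dC_B/dτ = 0 gives τ_opt = ln(k₂/k₁)/(k₂−k₁).
= ln(2.79/0.782)/(2.79−0.782) = ln(3.568)/2.008 = 1.272/2.008 = 0.633 h.

0.633 h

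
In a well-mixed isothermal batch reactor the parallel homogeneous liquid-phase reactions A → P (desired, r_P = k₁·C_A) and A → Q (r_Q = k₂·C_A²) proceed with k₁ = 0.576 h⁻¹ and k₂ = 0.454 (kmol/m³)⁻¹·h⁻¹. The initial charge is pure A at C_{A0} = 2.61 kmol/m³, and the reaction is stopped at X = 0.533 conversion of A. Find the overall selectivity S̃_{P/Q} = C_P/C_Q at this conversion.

C_A = C_{A0}(1−X) = 1.219 kmol/m³.
Along a PFR/batch, dC_P/dC_A = −r_P/(r_P+r_Q) = −k₁/(k₁+k₂·C_A).
Integrating from C_{A0} to C_A: C_P = (0.576/0.454)·ln[(0.576+0.454·2.61)/(0.576+0.454·1.22)] = 1.269·ln(1.761/1.129) = 0.5636 kmol/m³.
C_Q = (C_{A0}−C_A)−C_P = 0.8276 kmol/m³; S̃_{P/Q} = 0.5636/0.8276 = 0.681.

0.681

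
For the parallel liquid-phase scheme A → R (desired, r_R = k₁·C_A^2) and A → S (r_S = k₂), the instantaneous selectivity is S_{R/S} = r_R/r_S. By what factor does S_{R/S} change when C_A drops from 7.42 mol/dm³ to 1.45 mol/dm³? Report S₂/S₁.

S_{R/S} = (k₁/k₂)·C_A^2, so S₂/S₁ = (C_{A,2}/C_{A,1})^2.
= (1.45/7.42)^2 = (0.1954)^2 = 0.0382.
Selectivity toward R falls as C_A falls — high-concentration operation is favoured.

0.0382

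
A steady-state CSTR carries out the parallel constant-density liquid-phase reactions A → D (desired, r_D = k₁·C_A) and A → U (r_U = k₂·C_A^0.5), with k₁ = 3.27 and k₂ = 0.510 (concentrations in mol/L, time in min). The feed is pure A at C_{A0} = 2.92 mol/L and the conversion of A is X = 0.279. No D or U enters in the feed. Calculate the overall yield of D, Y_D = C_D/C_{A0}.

0.252

Exit C_A = C_{A0}(1−X) = 2.92×0.721 = 2.105 mol/L.
A CSTR operates uniformly at the exit composition, giving r_D = 6.884 and r_U = 0.7400 (each k·C_A^n at C_A = 2.105).
Fraction of consumed A going to D: r_D/(r_D+r_U) = 0.9029.
C_D = 0.9029·C_{A0}·X = 0.9029×2.92×0.279 = 0.736 mol/L; Y_D = C_D/C_{A0} = 0.252.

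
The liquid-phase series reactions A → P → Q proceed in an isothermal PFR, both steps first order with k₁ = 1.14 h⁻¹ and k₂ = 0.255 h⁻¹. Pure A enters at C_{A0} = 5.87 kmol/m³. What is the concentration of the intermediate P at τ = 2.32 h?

Solving the coupled first-order balances gives C_P(τ) = [k₁/(k₂−k₁)]·C_{A0}·(e^(−k₁τ) − e^(−k₂τ)).
e^(−k₁τ) = e^(−1.14×2.32) = e^(−2.645) = 0.07102; e^(−k₂τ) = e^(−0.5916) = 0.5534.
C_P = 1.14×5.87/(0.255−1.14) × (0.07102−0.5534) = (-7.561)×(-0.4824) = 3.648 kmol/m³.

3.65 kmol/m³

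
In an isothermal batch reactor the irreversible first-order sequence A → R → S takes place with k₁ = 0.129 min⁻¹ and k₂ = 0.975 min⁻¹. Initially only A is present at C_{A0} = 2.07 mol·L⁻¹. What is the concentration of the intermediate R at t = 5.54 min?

0.153 mol·L⁻¹

Solving the coupled first-order balances gives C_R(t) = [k₁/(k₂−k₁)]·C_{A0}·(e^(−k₁t) − e^(−k₂t)).
e^(−k₁t) = e^(−0.129×5.54) = e^(−0.7147) = 0.4894; e^(−k₂t) = e^(−5.401) = 0.004510.
C_R = 0.129×2.07/(0.975−0.129) × (0.4894−0.004510) = 0.3156×0.4848 = 0.1530 mol·L⁻¹.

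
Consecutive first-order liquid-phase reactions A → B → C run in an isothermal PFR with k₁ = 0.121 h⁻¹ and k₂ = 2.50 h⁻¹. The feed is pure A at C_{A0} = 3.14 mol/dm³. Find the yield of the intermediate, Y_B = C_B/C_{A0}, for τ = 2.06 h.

0.0393

Solving the coupled first-order balances gives C_B(τ) = [k₁/(k₂−k₁)]·C_{A0}·(e^(−k₁τ) − e^(−k₂τ)).
e^(−k₁τ) = e^(−0.121×2.06) = e^(−0.2493) = 0.7794; e^(−k₂τ) = e^(−5.150) = 0.005799.
C_B = 0.121×3.14/(2.50−0.121) × (0.7794−0.005799) = 0.1597×0.7736 = 0.1235 mol/dm³.
Y_B = C_B/C_{A0} = 0.1235/3.14 = 0.0393.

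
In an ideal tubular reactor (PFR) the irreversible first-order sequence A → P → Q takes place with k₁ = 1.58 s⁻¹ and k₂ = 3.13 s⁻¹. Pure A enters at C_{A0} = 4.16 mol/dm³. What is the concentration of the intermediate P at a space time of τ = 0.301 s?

The intermediate concentration in a first-order A→B→C sequence is C_P = k₁C_{A0}(e^(−k₁τ) − e^(−k₂τ))/(k₂−k₁).
e^(−k₁τ) = e^(−1.58×0.301) = e^(−0.4756) = 0.6215; e^(−k₂τ) = e^(−0.9421) = 0.3898.
C_P = 1.58×4.16/(3.13−1.58) × (0.6215−0.3898) = 4.241×0.2317 = 0.9826 mol/dm³.

0.983 mol/dm³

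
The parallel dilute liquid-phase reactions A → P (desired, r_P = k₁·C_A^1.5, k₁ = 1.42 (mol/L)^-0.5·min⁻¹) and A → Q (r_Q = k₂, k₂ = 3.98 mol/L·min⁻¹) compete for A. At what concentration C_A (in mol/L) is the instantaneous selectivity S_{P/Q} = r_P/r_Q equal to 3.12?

4.24 mol/L

S_{P/Q} = (k₁/k₂)·C_A^1.5 ⇒ C_A = (S·k₂/k₁)^(1/1.5).
= (3.12×3.98/1.42)^(0.6667) = (8.745)^(0.6667) = 4.24 mol/L.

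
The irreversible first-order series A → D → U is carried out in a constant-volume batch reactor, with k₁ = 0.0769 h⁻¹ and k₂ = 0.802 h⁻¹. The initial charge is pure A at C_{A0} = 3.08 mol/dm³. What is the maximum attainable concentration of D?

At the optimum, C_{D,max}/C_{A0} = (k₁/k₂)^[k₂/(k₂−k₁)].
= (0.0769/0.802)^(0.802/(0.802−0.0769)) = (0.09589)^(1.106) = 0.07478.
C_{D,max} = 0.07478×3.08 = 0.230 mol/dm³.

0.230 mol/dm³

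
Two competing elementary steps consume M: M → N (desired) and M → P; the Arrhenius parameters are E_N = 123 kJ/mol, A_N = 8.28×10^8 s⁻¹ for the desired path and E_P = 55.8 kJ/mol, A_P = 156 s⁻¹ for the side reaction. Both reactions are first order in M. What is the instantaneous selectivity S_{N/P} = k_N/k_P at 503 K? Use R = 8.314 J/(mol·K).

k_N/k_P = (A_N/A_P)·exp[−(E_N−E_P)/(RT)] = (A_N/A_P)·exp[(E_P−E_N)/(RT)].
(E_P−E_N)/(RT) = (55.8−123)×10³/(8.314×503) = -67200/4182 = -16.07.
k_N/k_P = (8.28×10^8/156)·exp(-16.07) = 5.308×10^6 × 1.050×10^-7 = 0.557.

0.557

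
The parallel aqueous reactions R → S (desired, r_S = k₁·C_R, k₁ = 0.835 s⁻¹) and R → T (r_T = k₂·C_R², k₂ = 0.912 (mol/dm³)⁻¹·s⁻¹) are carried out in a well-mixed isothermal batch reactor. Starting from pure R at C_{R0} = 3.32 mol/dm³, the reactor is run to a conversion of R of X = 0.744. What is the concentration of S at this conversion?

C_R = C_{R0}(1−X) = 0.8499 mol/dm³.
Along a PFR/batch, dC_S/dC_R = −r_S/(r_S+r_T) = −k₁/(k₁+k₂·C_R).
Integrating from C_{R0} to C_R: C_S = (0.835/0.912)·ln[(0.835+0.912·3.32)/(0.835+0.912·0.850)] = 0.9156·ln(3.863/1.610) = 0.8012 mol/dm³.

0.801 mol/dm³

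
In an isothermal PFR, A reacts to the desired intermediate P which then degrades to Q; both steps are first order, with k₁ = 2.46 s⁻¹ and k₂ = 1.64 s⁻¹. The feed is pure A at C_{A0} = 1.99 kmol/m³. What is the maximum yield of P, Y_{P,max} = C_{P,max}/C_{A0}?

0.444

At the optimum, C_{P,max}/C_{A0} = (k₁/k₂)^[k₂/(k₂−k₁)].
= (2.46/1.64)^(1.64/(1.64−2.46)) = (1.500)^(-2.000) = 0.4444.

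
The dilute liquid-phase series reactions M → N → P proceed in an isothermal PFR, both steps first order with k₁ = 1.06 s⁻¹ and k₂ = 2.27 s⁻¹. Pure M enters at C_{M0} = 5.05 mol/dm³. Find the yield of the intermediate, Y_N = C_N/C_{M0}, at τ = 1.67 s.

The intermediate concentration in a first-order A→B→C sequence is C_N = k₁C_{M0}(e^(−k₁τ) − e^(−k₂τ))/(k₂−k₁).
e^(−k₁τ) = e^(−1.06×1.67) = e^(−1.770) = 0.1703; e^(−k₂τ) = e^(−3.791) = 0.02258.
C_N = 1.06×5.05/(2.27−1.06) × (0.1703−0.02258) = 4.424×0.1477 = 0.6535 mol/dm³.
Y_N = C_N/C_{M0} = 0.6535/5.05 = 0.129.

0.129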